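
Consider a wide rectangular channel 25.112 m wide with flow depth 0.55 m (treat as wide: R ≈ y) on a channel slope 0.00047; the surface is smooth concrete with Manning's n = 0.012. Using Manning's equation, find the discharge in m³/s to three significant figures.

16.8 m³/s

A = b·y = 25.112 × 0.55 = 13.81 m²
Wide channel: R ≈ y = 0.55 m
Q = (1/n)·A·R^(2/3)·S^(1/2) = (1/0.012) × 13.81 × 0.5500^(2/3) × 0.00047^(1/2) = 16.75 m³/s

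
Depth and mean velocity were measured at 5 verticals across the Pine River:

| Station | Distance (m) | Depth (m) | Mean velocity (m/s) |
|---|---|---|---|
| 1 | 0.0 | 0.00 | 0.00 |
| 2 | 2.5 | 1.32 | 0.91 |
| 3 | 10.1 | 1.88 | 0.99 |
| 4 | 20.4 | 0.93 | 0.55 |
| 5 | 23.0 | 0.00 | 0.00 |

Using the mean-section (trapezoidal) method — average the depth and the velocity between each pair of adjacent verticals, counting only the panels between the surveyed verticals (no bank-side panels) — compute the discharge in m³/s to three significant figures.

23.8 m³/s

Panel 1-2: Δb = 2.5 m, d̄ = (0.00+1.32)/2 = 0.66, v̄ = (0.00+0.91)/2 = 0.455 → q = 2.5×0.66×0.455 = 0.7508 m³/s
Panel 2-3: Δb = 7.6 m, d̄ = (1.32+1.88)/2 = 1.6, v̄ = (0.91+0.99)/2 = 0.95 → q = 7.6×1.6×0.95 = 11.55 m³/s
Panel 3-4: Δb = 10.3 m, d̄ = (1.88+0.93)/2 = 1.405, v̄ = (0.99+0.55)/2 = 0.77 → q = 10.3×1.405×0.77 = 11.14 m³/s
Panel 4-5: Δb = 2.6 m, d̄ = (0.93+0.00)/2 = 0.465, v̄ = (0.55+0.00)/2 = 0.275 → q = 2.6×0.465×0.275 = 0.3325 m³/s
Q = Σ q = 23.78 m³/s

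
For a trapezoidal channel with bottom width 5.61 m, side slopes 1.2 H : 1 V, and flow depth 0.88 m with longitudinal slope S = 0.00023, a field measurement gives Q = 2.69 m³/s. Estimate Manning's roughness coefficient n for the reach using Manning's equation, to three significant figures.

A = (b + z·y)·y = (5.61 + 1.2×0.88)×0.88 = 5.866 m²
P = b + 2y√(1+z²) = 5.61 + 2×0.88×√(1+1.2²) = 8.359 m
R = A/P = 5.866/8.359 = 0.7018 m
n = (1/Q)·A·R^(2/3)·S^(1/2) = (1/2.69) × 5.866 × 0.7897 × 0.01517 = 0.02612

0.0261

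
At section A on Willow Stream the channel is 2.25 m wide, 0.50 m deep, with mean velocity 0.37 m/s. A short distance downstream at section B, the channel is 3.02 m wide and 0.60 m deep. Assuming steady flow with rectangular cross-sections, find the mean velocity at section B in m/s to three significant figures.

Q = A₁V₁ = (2.25×0.50) × 0.37 = 0.4163 m³/s
A₂ = 3.02 × 0.60 = 1.812 m²
V₂ = Q/A₂ = 0.4163/1.812 = 0.2297 m/s

0.230 m/s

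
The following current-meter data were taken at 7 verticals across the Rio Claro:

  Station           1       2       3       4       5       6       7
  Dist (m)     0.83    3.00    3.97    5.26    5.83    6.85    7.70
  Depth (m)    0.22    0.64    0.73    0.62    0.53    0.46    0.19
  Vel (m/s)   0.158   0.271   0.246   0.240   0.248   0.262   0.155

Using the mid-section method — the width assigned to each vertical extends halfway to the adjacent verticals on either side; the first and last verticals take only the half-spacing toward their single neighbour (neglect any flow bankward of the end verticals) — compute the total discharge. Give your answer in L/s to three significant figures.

881 L/s

w_1 = (3.00 − 0.83)/2 = 1.085 m; q_1 = 0.158 × 0.22 × 1.085 = 0.03771 m³/s
w_2 = (3.97 − 0.83)/2 = 1.57 m; q_2 = 0.271 × 0.64 × 1.57 = 0.2723 m³/s
w_3 = (5.26 − 3.00)/2 = 1.13 m; q_3 = 0.246 × 0.73 × 1.13 = 0.2029 m³/s
w_4 = (5.83 − 3.97)/2 = 0.93 m; q_4 = 0.240 × 0.62 × 0.93 = 0.1384 m³/s
w_5 = (6.85 − 5.26)/2 = 0.795 m; q_5 = 0.248 × 0.53 × 0.795 = 0.1045 m³/s
w_6 = (7.70 − 5.83)/2 = 0.935 m; q_6 = 0.262 × 0.46 × 0.935 = 0.1127 m³/s
w_7 = (7.70 − 6.85)/2 = 0.425 m; q_7 = 0.155 × 0.19 × 0.425 = 0.01252 m³/s
Q = Σ qᵢ = 0.8810 m³/s
= 0.8810 × 1000 = 881.0 L/s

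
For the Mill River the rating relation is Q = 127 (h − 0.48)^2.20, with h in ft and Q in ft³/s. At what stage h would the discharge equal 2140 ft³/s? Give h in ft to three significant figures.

4.09 ft

h − h₀ = (Q/C)^(1/b) = (2140/127)^(1/2.20) = 3.610 ft
h = 0.48 + 3.610 = 4.090 ft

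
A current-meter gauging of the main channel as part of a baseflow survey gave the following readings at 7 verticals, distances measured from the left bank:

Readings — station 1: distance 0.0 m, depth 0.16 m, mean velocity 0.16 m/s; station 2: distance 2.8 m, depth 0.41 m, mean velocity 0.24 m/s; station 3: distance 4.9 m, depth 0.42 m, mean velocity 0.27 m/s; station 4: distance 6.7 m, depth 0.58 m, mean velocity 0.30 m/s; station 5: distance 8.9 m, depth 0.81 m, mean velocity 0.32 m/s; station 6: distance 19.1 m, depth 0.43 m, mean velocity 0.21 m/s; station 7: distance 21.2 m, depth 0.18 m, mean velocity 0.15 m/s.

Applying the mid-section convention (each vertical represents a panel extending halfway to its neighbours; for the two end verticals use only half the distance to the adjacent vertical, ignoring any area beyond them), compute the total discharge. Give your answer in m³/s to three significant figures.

w_1 = (2.8 − 0.0)/2 = 1.4 m; q_1 = 0.16 × 0.16 × 1.4 = 0.03584 m³/s
w_2 = (4.9 − 0.0)/2 = 2.45 m; q_2 = 0.24 × 0.41 × 2.45 = 0.2411 m³/s
w_3 = (6.7 − 2.8)/2 = 1.95 m; q_3 = 0.27 × 0.42 × 1.95 = 0.2211 m³/s
w_4 = (8.9 − 4.9)/2 = 2 m; q_4 = 0.30 × 0.58 × 2 = 0.3480 m³/s
w_5 = (19.1 − 6.7)/2 = 6.2 m; q_5 = 0.32 × 0.81 × 6.2 = 1.607 m³/s
w_6 = (21.2 − 8.9)/2 = 6.15 m; q_6 = 0.21 × 0.43 × 6.15 = 0.5553 m³/s
w_7 = (21.2 − 19.1)/2 = 1.05 m; q_7 = 0.15 × 0.18 × 1.05 = 0.02835 m³/s
Q = Σ qᵢ = 3.037 m³/s

3.04 m³/s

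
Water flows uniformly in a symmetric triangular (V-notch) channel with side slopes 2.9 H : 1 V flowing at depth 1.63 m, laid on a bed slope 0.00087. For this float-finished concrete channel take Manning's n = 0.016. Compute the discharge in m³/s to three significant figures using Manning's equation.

11.9 m³/s

A = z·y² = 2.9×1.63² = 7.705 m²
P = 2y√(1+z²) = 2×1.63×√(1+2.9²) = 10.00 m
R = A/P = 7.705/10.00 = 0.7705 m
Q = (1/n)·A·R^(2/3)·S^(1/2) = (1/0.016) × 7.705 × 0.7705^(2/3) × 0.00087^(1/2) = 11.94 m³/s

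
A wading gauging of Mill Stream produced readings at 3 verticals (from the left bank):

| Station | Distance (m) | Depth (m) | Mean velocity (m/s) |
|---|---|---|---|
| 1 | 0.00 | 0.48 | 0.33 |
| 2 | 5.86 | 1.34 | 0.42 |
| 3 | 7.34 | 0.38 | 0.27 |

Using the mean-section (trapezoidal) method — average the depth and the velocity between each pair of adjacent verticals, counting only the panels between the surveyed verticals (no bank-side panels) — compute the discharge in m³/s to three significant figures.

2.44 m³/s

Panel 1-2: Δb = 5.86 m, d̄ = (0.48+1.34)/2 = 0.91, v̄ = (0.33+0.42)/2 = 0.375 → q = 5.86×0.91×0.375 = 2.000 m³/s
Panel 2-3: Δb = 1.48 m, d̄ = (1.34+0.38)/2 = 0.86, v̄ = (0.42+0.27)/2 = 0.345 → q = 1.48×0.86×0.345 = 0.4391 m³/s
Q = Σ q = 2.439 m³/s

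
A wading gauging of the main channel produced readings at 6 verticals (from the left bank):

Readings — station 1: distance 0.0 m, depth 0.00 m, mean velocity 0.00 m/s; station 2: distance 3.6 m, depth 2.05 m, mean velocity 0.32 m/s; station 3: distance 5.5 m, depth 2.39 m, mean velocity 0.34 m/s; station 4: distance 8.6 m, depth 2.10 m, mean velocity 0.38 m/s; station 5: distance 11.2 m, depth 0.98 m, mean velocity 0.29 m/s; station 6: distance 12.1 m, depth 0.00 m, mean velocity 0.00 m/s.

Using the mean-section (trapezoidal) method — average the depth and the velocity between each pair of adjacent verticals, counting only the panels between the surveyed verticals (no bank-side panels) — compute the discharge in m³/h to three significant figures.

Panel 1-2: Δb = 3.6 m, d̄ = (0.00+2.05)/2 = 1.025, v̄ = (0.00+0.32)/2 = 0.16 → q = 3.6×1.025×0.16 = 0.5904 m³/s
Panel 2-3: Δb = 1.9 m, d̄ = (2.05+2.39)/2 = 2.22, v̄ = (0.32+0.34)/2 = 0.33 → q = 1.9×2.22×0.33 = 1.392 m³/s
Panel 3-4: Δb = 3.1 m, d̄ = (2.39+2.10)/2 = 2.245, v̄ = (0.34+0.38)/2 = 0.36 → q = 3.1×2.245×0.36 = 2.505 m³/s
Panel 4-5: Δb = 2.6 m, d̄ = (2.10+0.98)/2 = 1.54, v̄ = (0.38+0.29)/2 = 0.335 → q = 2.6×1.54×0.335 = 1.341 m³/s
Panel 5-6: Δb = 0.9 m, d̄ = (0.98+0.00)/2 = 0.49, v̄ = (0.29+0.00)/2 = 0.145 → q = 0.9×0.49×0.145 = 0.06395 m³/s
Q = Σ q = 5.893 m³/s
= 5.893 × 3600 = 21210 m³/h

21200 m³/h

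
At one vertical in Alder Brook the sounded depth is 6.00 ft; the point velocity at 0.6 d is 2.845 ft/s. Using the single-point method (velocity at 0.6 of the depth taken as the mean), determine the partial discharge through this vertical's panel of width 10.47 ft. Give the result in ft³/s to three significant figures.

v̄ = v₀.₆ = 2.845 ft/s
q = v̄ × d × w = 2.845 × 6.00 × 10.47 = 178.7 ft³/s

179 ft³/s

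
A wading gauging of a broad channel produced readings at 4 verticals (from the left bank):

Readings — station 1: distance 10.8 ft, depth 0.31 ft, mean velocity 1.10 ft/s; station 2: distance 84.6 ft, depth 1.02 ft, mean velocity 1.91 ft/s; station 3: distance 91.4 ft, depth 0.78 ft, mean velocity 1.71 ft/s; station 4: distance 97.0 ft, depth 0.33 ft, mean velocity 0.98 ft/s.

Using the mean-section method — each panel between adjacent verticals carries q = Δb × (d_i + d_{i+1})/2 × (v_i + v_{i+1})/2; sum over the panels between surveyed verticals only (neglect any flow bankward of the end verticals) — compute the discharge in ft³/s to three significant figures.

89.1 ft³/s

Panel 1-2: Δb = 73.8 ft, d̄ = (0.31+1.02)/2 = 0.665, v̄ = (1.10+1.91)/2 = 1.505 → q = 73.8×0.665×1.505 = 73.86 ft³/s
Panel 2-3: Δb = 6.8 ft, d̄ = (1.02+0.78)/2 = 0.9, v̄ = (1.91+1.71)/2 = 1.81 → q = 6.8×0.9×1.81 = 11.08 ft³/s
Panel 3-4: Δb = 5.6 ft, d̄ = (0.78+0.33)/2 = 0.555, v̄ = (1.71+0.98)/2 = 1.345 → q = 5.6×0.555×1.345 = 4.180 ft³/s
Q = Σ q = 89.12 ft³/s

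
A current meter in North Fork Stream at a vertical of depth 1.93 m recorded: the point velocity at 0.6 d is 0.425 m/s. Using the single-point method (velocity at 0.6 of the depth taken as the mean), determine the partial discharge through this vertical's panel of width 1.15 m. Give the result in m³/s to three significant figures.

0.943 m³/s

v̄ = v₀.₆ = 0.425 m/s
q = v̄ × d × w = 0.4250 × 1.93 × 1.15 = 0.9433 m³/s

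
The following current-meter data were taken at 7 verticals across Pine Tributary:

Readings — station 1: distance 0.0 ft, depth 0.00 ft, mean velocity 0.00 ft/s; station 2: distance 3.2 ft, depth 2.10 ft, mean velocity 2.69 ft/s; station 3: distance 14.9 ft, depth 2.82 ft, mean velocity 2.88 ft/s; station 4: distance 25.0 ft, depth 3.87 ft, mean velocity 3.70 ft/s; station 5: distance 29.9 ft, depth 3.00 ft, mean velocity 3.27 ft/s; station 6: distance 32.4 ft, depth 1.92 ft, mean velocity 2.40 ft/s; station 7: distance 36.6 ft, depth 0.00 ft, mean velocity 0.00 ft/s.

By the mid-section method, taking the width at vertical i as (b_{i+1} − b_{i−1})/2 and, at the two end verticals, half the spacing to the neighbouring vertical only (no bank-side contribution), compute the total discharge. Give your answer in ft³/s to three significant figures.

290 ft³/s

w_2 = (14.9 − 0.0)/2 = 7.45 ft; q_2 = 2.69 × 2.10 × 7.45 = 42.09 ft³/s
w_3 = (25.0 − 3.2)/2 = 10.9 ft; q_3 = 2.88 × 2.82 × 10.9 = 88.53 ft³/s
w_4 = (29.9 − 14.9)/2 = 7.5 ft; q_4 = 3.70 × 3.87 × 7.5 = 107.4 ft³/s
w_5 = (32.4 − 25.0)/2 = 3.7 ft; q_5 = 3.27 × 3.00 × 3.7 = 36.30 ft³/s
w_6 = (36.6 − 29.9)/2 = 3.35 ft; q_6 = 2.40 × 1.92 × 3.35 = 15.44 ft³/s
Stations 1, 7 contribute zero (depth or velocity is 0).
Q = Σ qᵢ = 289.7 ft³/s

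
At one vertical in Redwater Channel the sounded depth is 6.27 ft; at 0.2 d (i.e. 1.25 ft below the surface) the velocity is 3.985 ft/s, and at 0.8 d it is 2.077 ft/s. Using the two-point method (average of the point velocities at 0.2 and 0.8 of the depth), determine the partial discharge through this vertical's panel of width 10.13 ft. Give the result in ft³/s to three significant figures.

v̄ = (3.985 + 2.077) / 2 = 3.031 ft/s
q = v̄ × d × w = 3.031 × 6.27 × 10.13 = 192.5 ft³/s

193 ft³/s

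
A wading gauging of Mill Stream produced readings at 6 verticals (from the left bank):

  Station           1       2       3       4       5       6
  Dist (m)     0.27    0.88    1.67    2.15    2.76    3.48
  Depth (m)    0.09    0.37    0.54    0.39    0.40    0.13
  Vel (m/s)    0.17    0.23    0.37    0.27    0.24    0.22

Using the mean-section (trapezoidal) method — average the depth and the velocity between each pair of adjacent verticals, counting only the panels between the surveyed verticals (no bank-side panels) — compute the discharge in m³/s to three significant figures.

0.313 m³/s

Panel 1-2: Δb = 0.61 m, d̄ = (0.09+0.37)/2 = 0.23, v̄ = (0.17+0.23)/2 = 0.2 → q = 0.61×0.23×0.2 = 0.02806 m³/s
Panel 2-3: Δb = 0.79 m, d̄ = (0.37+0.54)/2 = 0.455, v̄ = (0.23+0.37)/2 = 0.3 → q = 0.79×0.455×0.3 = 0.1078 m³/s
Panel 3-4: Δb = 0.48 m, d̄ = (0.54+0.39)/2 = 0.465, v̄ = (0.37+0.27)/2 = 0.32 → q = 0.48×0.465×0.32 = 0.07142 m³/s
Panel 4-5: Δb = 0.61 m, d̄ = (0.39+0.40)/2 = 0.395, v̄ = (0.27+0.24)/2 = 0.255 → q = 0.61×0.395×0.255 = 0.06144 m³/s
Panel 5-6: Δb = 0.72 m, d̄ = (0.40+0.13)/2 = 0.265, v̄ = (0.24+0.22)/2 = 0.23 → q = 0.72×0.265×0.23 = 0.04388 m³/s
Q = Σ q = 0.3126 m³/s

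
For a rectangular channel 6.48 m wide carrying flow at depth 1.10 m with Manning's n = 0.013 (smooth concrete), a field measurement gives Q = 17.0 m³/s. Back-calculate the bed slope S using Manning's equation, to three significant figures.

0.00125

A = b·y = 6.48 × 1.10 = 7.128 m²
P = b + 2y = 6.48 + 2×1.10 = 8.680 m
R = A/P = 7.128/8.680 = 0.8212 m
S = (Q·n / (1·A·R^(2/3)))² = (17.0×0.013 / (1×7.128×0.8769))² = 0.001250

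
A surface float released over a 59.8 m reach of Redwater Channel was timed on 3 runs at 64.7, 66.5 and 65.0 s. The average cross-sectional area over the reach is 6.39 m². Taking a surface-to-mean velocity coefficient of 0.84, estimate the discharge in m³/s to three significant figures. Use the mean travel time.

t̄ = (64.7 + 66.5 + 65.0) / 3 = 65.4 s
v_surface = L / t̄ = 59.8 / 65.4 = 0.9144 m/s
v_mean = 0.84 × 0.9144 = 0.7681 m/s
Q = A × v_mean = 6.39 × 0.7681 = 4.908 m³/s

4.91 m³/s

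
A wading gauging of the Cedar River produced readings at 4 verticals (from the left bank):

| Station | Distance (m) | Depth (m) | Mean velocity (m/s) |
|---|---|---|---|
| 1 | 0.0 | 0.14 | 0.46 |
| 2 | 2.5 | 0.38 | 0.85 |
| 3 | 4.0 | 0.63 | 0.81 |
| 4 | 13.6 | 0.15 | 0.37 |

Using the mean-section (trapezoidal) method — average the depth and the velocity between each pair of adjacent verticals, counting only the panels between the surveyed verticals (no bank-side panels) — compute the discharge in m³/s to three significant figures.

Panel 1-2: Δb = 2.5 m, d̄ = (0.14+0.38)/2 = 0.26, v̄ = (0.46+0.85)/2 = 0.655 → q = 2.5×0.26×0.655 = 0.4258 m³/s
Panel 2-3: Δb = 1.5 m, d̄ = (0.38+0.63)/2 = 0.505, v̄ = (0.85+0.81)/2 = 0.83 → q = 1.5×0.505×0.83 = 0.6287 m³/s
Panel 3-4: Δb = 9.6 m, d̄ = (0.63+0.15)/2 = 0.39, v̄ = (0.81+0.37)/2 = 0.59 → q = 9.6×0.39×0.59 = 2.209 m³/s
Q = Σ q = 3.263 m³/s

3.26 m³/s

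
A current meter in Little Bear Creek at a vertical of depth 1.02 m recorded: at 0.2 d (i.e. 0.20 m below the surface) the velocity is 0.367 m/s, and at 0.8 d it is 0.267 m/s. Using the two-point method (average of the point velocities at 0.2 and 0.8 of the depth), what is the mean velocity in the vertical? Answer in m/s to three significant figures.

v̄ = (0.367 + 0.267) / 2 = 0.3170 m/s

0.317 m/s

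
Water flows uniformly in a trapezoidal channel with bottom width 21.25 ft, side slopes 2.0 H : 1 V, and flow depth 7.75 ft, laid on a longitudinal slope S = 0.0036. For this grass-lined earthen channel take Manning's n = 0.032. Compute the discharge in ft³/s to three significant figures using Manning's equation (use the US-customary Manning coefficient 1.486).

2350 ft³/s

A = (b + z·y)·y = (21.25 + 2.0×7.75)×7.75 = 284.8 ft²
P = b + 2y√(1+z²) = 21.25 + 2×7.75×√(1+2.0²) = 55.91 ft
R = A/P = 284.8/55.91 = 5.094 ft
Q = (1.486/n)·A·R^(2/3)·S^(1/2) = (1.486/0.032) × 284.8 × 5.094^(2/3) × 0.0036^(1/2) = 2349 ft³/s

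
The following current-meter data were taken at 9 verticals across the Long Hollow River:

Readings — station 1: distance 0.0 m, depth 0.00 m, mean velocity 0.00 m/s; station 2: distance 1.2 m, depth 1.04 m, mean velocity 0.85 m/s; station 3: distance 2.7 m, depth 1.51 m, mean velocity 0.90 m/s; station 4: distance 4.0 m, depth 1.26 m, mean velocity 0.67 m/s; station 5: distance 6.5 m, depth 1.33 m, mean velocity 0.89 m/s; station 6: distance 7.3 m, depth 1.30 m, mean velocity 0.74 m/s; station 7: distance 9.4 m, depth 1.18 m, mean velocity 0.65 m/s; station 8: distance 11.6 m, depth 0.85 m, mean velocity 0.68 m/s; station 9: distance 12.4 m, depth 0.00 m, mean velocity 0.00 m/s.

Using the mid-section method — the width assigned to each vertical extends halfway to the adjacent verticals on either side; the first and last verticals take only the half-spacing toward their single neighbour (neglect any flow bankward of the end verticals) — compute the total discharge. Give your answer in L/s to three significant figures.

w_2 = (2.7 − 0.0)/2 = 1.35 m; q_2 = 0.85 × 1.04 × 1.35 = 1.193 m³/s
w_3 = (4.0 − 1.2)/2 = 1.4 m; q_3 = 0.90 × 1.51 × 1.4 = 1.903 m³/s
w_4 = (6.5 − 2.7)/2 = 1.9 m; q_4 = 0.67 × 1.26 × 1.9 = 1.604 m³/s
w_5 = (7.3 − 4.0)/2 = 1.65 m; q_5 = 0.89 × 1.33 × 1.65 = 1.953 m³/s
w_6 = (9.4 − 6.5)/2 = 1.45 m; q_6 = 0.74 × 1.30 × 1.45 = 1.395 m³/s
w_7 = (11.6 − 7.3)/2 = 2.15 m; q_7 = 0.65 × 1.18 × 2.15 = 1.649 m³/s
w_8 = (12.4 − 9.4)/2 = 1.5 m; q_8 = 0.68 × 0.85 × 1.5 = 0.8670 m³/s
Stations 1, 9 contribute zero (depth or velocity is 0).
Q = Σ qᵢ = 10.56 m³/s
= 10.56 × 1000 = 10560 L/s

10600 L/s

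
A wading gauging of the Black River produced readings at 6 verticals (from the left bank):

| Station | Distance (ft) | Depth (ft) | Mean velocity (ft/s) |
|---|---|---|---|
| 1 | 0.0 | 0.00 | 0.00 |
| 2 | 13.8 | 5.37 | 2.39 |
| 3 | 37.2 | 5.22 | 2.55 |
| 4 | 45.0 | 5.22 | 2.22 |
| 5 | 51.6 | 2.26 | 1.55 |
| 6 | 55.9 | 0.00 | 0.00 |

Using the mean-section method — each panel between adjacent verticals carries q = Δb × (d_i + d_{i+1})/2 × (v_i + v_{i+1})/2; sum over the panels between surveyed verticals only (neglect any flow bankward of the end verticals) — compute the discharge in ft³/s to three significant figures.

498 ft³/s

Panel 1-2: Δb = 13.8 ft, d̄ = (0.00+5.37)/2 = 2.685, v̄ = (0.00+2.39)/2 = 1.195 → q = 13.8×2.685×1.195 = 44.28 ft³/s
Panel 2-3: Δb = 23.4 ft, d̄ = (5.37+5.22)/2 = 5.295, v̄ = (2.39+2.55)/2 = 2.47 → q = 23.4×5.295×2.47 = 306.0 ft³/s
Panel 3-4: Δb = 7.8 ft, d̄ = (5.22+5.22)/2 = 5.22, v̄ = (2.55+2.22)/2 = 2.385 → q = 7.8×5.22×2.385 = 97.11 ft³/s
Panel 4-5: Δb = 6.6 ft, d̄ = (5.22+2.26)/2 = 3.74, v̄ = (2.22+1.55)/2 = 1.885 → q = 6.6×3.74×1.885 = 46.53 ft³/s
Panel 5-6: Δb = 4.3 ft, d̄ = (2.26+0.00)/2 = 1.13, v̄ = (1.55+0.00)/2 = 0.775 → q = 4.3×1.13×0.775 = 3.766 ft³/s
Q = Σ q = 497.7 ft³/s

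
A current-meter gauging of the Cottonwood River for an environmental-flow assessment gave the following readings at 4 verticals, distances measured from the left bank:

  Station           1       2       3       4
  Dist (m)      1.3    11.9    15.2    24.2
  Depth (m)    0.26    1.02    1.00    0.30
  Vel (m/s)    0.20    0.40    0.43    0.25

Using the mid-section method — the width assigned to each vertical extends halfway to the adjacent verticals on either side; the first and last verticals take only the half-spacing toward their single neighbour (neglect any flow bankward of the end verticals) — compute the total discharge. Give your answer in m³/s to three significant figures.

w_1 = (11.9 − 1.3)/2 = 5.3 m; q_1 = 0.20 × 0.26 × 5.3 = 0.2756 m³/s
w_2 = (15.2 − 1.3)/2 = 6.95 m; q_2 = 0.40 × 1.02 × 6.95 = 2.836 m³/s
w_3 = (24.2 − 11.9)/2 = 6.15 m; q_3 = 0.43 × 1.00 × 6.15 = 2.645 m³/s
w_4 = (24.2 − 15.2)/2 = 4.5 m; q_4 = 0.25 × 0.30 × 4.5 = 0.3375 m³/s
Q = Σ qᵢ = 6.093 m³/s

6.09 m³/s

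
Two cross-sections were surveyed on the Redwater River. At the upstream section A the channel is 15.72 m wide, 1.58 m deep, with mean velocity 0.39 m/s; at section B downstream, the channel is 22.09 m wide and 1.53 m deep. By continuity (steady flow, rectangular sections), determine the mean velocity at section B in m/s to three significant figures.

0.287 m/s

Q = A₁V₁ = (15.72×1.58) × 0.39 = 9.687 m³/s
A₂ = 22.09 × 1.53 = 33.80 m²
V₂ = Q/A₂ = 9.687/33.80 = 0.2866 m/s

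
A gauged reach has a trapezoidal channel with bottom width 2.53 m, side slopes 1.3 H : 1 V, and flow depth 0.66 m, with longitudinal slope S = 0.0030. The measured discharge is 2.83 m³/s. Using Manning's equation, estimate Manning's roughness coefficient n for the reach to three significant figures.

0.0264

A = (b + z·y)·y = (2.53 + 1.3×0.66)×0.66 = 2.236 m²
P = b + 2y√(1+z²) = 2.53 + 2×0.66×√(1+1.3²) = 4.695 m
R = A/P = 2.236/4.695 = 0.4763 m
n = (1/Q)·A·R^(2/3)·S^(1/2) = (1/2.83) × 2.236 × 0.6099 × 0.05477 = 0.02639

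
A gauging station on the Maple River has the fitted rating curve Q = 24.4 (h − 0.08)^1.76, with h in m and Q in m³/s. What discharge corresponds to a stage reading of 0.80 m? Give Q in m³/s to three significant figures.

Q = 24.4 × (0.80 − 0.08)^1.76 = 24.4 × 0.72^1.76 = 13.69 m³/s

13.7 m³/s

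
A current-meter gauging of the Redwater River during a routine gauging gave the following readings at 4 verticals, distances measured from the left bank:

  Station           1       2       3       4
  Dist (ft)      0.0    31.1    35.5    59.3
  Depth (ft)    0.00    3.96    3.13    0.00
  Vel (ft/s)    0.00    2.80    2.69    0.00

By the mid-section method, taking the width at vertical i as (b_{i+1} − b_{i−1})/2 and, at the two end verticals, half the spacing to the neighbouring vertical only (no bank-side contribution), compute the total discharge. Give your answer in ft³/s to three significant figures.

w_2 = (35.5 − 0.0)/2 = 17.75 ft; q_2 = 2.80 × 3.96 × 17.75 = 196.8 ft³/s
w_3 = (59.3 − 31.1)/2 = 14.1 ft; q_3 = 2.69 × 3.13 × 14.1 = 118.7 ft³/s
Stations 1, 4 contribute zero (depth or velocity is 0).
Q = Σ qᵢ = 315.5 ft³/s

316 ft³/s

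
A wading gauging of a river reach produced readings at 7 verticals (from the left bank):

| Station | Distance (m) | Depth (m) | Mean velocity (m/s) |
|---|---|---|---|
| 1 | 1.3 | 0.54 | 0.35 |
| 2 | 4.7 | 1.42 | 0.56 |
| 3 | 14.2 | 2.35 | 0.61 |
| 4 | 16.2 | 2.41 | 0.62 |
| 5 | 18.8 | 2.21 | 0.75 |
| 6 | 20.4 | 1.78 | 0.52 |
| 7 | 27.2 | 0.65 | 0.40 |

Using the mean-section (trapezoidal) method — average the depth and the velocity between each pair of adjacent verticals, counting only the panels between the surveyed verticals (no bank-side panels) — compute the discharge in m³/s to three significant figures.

Panel 1-2: Δb = 3.4 m, d̄ = (0.54+1.42)/2 = 0.98, v̄ = (0.35+0.56)/2 = 0.455 → q = 3.4×0.98×0.455 = 1.516 m³/s
Panel 2-3: Δb = 9.5 m, d̄ = (1.42+2.35)/2 = 1.885, v̄ = (0.56+0.61)/2 = 0.585 → q = 9.5×1.885×0.585 = 10.48 m³/s
Panel 3-4: Δb = 2 m, d̄ = (2.35+2.41)/2 = 2.38, v̄ = (0.61+0.62)/2 = 0.615 → q = 2×2.38×0.615 = 2.927 m³/s
Panel 4-5: Δb = 2.6 m, d̄ = (2.41+2.21)/2 = 2.31, v̄ = (0.62+0.75)/2 = 0.685 → q = 2.6×2.31×0.685 = 4.114 m³/s
Panel 5-6: Δb = 1.6 m, d̄ = (2.21+1.78)/2 = 1.995, v̄ = (0.75+0.52)/2 = 0.635 → q = 1.6×1.995×0.635 = 2.027 m³/s
Panel 6-7: Δb = 6.8 m, d̄ = (1.78+0.65)/2 = 1.215, v̄ = (0.52+0.40)/2 = 0.46 → q = 6.8×1.215×0.46 = 3.801 m³/s
Q = Σ q = 24.86 m³/s

24.9 m³/s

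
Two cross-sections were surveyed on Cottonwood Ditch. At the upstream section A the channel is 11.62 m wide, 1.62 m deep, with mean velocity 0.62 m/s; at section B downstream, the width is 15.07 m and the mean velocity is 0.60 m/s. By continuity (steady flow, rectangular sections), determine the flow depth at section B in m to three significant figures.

1.29 m

Q = A₁V₁ = (11.62×1.62) × 0.62 = 11.67 m³/s
d₂ = Q/(b₂ V₂) = 11.67/(15.07×0.60) = 1.291 m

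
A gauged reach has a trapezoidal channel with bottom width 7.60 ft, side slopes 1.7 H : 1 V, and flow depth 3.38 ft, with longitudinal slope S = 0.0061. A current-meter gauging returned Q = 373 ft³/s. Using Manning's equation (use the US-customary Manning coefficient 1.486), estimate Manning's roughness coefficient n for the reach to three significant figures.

A = (b + z·y)·y = (7.60 + 1.7×3.38)×3.38 = 45.11 ft²
P = b + 2y√(1+z²) = 7.60 + 2×3.38×√(1+1.7²) = 20.93 ft
R = A/P = 45.11/20.93 = 2.155 ft
n = (1.486/Q)·A·R^(2/3)·S^(1/2) = (1.486/373) × 45.11 × 1.668 × 0.07810 = 0.02342

0.0234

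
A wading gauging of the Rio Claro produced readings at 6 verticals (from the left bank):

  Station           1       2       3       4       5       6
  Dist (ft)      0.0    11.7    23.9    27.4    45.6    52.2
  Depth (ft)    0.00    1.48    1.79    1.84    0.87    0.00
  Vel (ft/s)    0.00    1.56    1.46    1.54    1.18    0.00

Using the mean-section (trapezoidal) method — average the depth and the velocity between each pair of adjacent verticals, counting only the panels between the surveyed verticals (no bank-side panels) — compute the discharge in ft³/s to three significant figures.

Panel 1-2: Δb = 11.7 ft, d̄ = (0.00+1.48)/2 = 0.74, v̄ = (0.00+1.56)/2 = 0.78 → q = 11.7×0.74×0.78 = 6.753 ft³/s
Panel 2-3: Δb = 12.2 ft, d̄ = (1.48+1.79)/2 = 1.635, v̄ = (1.56+1.46)/2 = 1.51 → q = 12.2×1.635×1.51 = 30.12 ft³/s
Panel 3-4: Δb = 3.5 ft, d̄ = (1.79+1.84)/2 = 1.815, v̄ = (1.46+1.54)/2 = 1.5 → q = 3.5×1.815×1.5 = 9.529 ft³/s
Panel 4-5: Δb = 18.2 ft, d̄ = (1.84+0.87)/2 = 1.355, v̄ = (1.54+1.18)/2 = 1.36 → q = 18.2×1.355×1.36 = 33.54 ft³/s
Panel 5-6: Δb = 6.6 ft, d̄ = (0.87+0.00)/2 = 0.435, v̄ = (1.18+0.00)/2 = 0.59 → q = 6.6×0.435×0.59 = 1.694 ft³/s
Q = Σ q = 81.63 ft³/s

81.6 ft³/s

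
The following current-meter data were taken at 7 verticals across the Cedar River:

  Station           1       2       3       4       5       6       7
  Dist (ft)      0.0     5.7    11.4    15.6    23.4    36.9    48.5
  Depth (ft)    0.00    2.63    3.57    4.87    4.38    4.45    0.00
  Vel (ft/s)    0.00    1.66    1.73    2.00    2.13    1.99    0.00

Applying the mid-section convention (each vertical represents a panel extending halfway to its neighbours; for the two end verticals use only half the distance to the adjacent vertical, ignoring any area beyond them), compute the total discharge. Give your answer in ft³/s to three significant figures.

w_2 = (11.4 − 0.0)/2 = 5.7 ft; q_2 = 1.66 × 2.63 × 5.7 = 24.89 ft³/s
w_3 = (15.6 − 5.7)/2 = 4.95 ft; q_3 = 1.73 × 3.57 × 4.95 = 30.57 ft³/s
w_4 = (23.4 − 11.4)/2 = 6 ft; q_4 = 2.00 × 4.87 × 6 = 58.44 ft³/s
w_5 = (36.9 − 15.6)/2 = 10.65 ft; q_5 = 2.13 × 4.38 × 10.65 = 99.36 ft³/s
w_6 = (48.5 − 23.4)/2 = 12.55 ft; q_6 = 1.99 × 4.45 × 12.55 = 111.1 ft³/s
Stations 1, 7 contribute zero (depth or velocity is 0).
Q = Σ qᵢ = 324.4 ft³/s

324 ft³/s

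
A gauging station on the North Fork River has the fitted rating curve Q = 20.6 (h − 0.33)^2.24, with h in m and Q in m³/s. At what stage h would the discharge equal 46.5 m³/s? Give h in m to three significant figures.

1.77 m

h − h₀ = (Q/C)^(1/b) = (46.5/20.6)^(1/2.24) = 1.438 m
h = 0.33 + 1.438 = 1.768 m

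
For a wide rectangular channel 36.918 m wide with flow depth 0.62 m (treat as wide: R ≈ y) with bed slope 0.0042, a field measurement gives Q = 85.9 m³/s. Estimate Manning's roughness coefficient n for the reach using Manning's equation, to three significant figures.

A = b·y = 36.918 × 0.62 = 22.89 m²
Wide channel: R ≈ y = 0.62 m
n = (1/Q)·A·R^(2/3)·S^(1/2) = (1/85.9) × 22.89 × 0.7271 × 0.06481 = 0.01256

0.0126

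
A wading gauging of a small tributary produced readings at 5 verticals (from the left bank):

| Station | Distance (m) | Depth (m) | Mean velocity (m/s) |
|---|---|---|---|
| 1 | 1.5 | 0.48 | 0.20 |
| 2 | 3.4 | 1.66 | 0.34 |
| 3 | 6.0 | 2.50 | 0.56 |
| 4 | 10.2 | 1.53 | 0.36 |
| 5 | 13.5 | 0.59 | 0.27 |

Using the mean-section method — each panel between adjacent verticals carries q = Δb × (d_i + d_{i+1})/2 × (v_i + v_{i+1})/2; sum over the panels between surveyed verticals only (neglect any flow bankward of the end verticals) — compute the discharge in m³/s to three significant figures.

Panel 1-2: Δb = 1.9 m, d̄ = (0.48+1.66)/2 = 1.07, v̄ = (0.20+0.34)/2 = 0.27 → q = 1.9×1.07×0.27 = 0.5489 m³/s
Panel 2-3: Δb = 2.6 m, d̄ = (1.66+2.50)/2 = 2.08, v̄ = (0.34+0.56)/2 = 0.45 → q = 2.6×2.08×0.45 = 2.434 m³/s
Panel 3-4: Δb = 4.2 m, d̄ = (2.50+1.53)/2 = 2.015, v̄ = (0.56+0.36)/2 = 0.46 → q = 4.2×2.015×0.46 = 3.893 m³/s
Panel 4-5: Δb = 3.3 m, d̄ = (1.53+0.59)/2 = 1.06, v̄ = (0.36+0.27)/2 = 0.315 → q = 3.3×1.06×0.315 = 1.102 m³/s
Q = Σ q = 7.977 m³/s

7.98 m³/s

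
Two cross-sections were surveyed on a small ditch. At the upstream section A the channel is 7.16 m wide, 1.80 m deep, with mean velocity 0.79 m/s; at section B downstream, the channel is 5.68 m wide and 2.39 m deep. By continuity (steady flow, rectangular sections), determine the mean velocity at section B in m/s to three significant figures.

0.750 m/s

Q = A₁V₁ = (7.16×1.80) × 0.79 = 10.18 m³/s
A₂ = 5.68 × 2.39 = 13.58 m²
V₂ = Q/A₂ = 10.18/13.58 = 0.7500 m/s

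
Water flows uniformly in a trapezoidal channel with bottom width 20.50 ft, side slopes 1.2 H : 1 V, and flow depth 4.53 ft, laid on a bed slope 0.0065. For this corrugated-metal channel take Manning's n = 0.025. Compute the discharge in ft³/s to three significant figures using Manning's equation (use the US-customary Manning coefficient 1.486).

A = (b + z·y)·y = (20.50 + 1.2×4.53)×4.53 = 117.5 ft²
P = b + 2y√(1+z²) = 20.50 + 2×4.53×√(1+1.2²) = 34.65 ft
R = A/P = 117.5/34.65 = 3.391 ft
Q = (1.486/n)·A·R^(2/3)·S^(1/2) = (1.486/0.025) × 117.5 × 3.391^(2/3) × 0.0065^(1/2) = 1271 ft³/s

1270 ft³/s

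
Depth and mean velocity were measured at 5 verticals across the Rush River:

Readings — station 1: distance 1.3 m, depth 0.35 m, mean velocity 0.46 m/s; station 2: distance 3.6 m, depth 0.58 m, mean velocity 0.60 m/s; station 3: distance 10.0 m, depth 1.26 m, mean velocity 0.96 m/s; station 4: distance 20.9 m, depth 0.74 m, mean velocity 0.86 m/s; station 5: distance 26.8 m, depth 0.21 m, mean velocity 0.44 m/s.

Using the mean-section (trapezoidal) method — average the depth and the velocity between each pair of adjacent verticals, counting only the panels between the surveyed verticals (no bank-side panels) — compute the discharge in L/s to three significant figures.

Panel 1-2: Δb = 2.3 m, d̄ = (0.35+0.58)/2 = 0.465, v̄ = (0.46+0.60)/2 = 0.53 → q = 2.3×0.465×0.53 = 0.5668 m³/s
Panel 2-3: Δb = 6.4 m, d̄ = (0.58+1.26)/2 = 0.92, v̄ = (0.60+0.96)/2 = 0.78 → q = 6.4×0.92×0.78 = 4.593 m³/s
Panel 3-4: Δb = 10.9 m, d̄ = (1.26+0.74)/2 = 1, v̄ = (0.96+0.86)/2 = 0.91 → q = 10.9×1×0.91 = 9.919 m³/s
Panel 4-5: Δb = 5.9 m, d̄ = (0.74+0.21)/2 = 0.475, v̄ = (0.86+0.44)/2 = 0.65 → q = 5.9×0.475×0.65 = 1.822 m³/s
Q = Σ q = 16.90 m³/s
= 16.90 × 1000 = 16900 L/s

16900 L/s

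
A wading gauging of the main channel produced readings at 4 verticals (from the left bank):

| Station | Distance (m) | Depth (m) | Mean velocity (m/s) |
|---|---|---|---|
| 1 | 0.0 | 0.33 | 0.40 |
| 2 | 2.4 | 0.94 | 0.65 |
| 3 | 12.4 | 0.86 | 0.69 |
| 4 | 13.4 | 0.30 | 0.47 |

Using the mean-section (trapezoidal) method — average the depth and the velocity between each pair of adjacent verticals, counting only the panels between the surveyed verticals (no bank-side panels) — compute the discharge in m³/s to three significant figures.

7.17 m³/s

Panel 1-2: Δb = 2.4 m, d̄ = (0.33+0.94)/2 = 0.635, v̄ = (0.40+0.65)/2 = 0.525 → q = 2.4×0.635×0.525 = 0.8001 m³/s
Panel 2-3: Δb = 10 m, d̄ = (0.94+0.86)/2 = 0.9, v̄ = (0.65+0.69)/2 = 0.67 → q = 10×0.9×0.67 = 6.030 m³/s
Panel 3-4: Δb = 1 m, d̄ = (0.86+0.30)/2 = 0.58, v̄ = (0.69+0.47)/2 = 0.58 → q = 1×0.58×0.58 = 0.3364 m³/s
Q = Σ q = 7.167 m³/s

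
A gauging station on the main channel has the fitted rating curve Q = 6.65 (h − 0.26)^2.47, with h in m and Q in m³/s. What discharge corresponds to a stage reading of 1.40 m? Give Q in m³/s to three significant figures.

9.19 m³/s

Q = 6.65 × (1.40 − 0.26)^2.47 = 6.65 × 1.14^2.47 = 9.191 m³/s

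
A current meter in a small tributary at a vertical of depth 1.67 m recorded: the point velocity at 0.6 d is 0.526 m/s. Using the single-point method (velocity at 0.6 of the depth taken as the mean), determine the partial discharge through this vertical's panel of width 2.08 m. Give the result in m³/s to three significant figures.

1.83 m³/s

v̄ = v₀.₆ = 0.526 m/s
q = v̄ × d × w = 0.5260 × 1.67 × 2.08 = 1.827 m³/s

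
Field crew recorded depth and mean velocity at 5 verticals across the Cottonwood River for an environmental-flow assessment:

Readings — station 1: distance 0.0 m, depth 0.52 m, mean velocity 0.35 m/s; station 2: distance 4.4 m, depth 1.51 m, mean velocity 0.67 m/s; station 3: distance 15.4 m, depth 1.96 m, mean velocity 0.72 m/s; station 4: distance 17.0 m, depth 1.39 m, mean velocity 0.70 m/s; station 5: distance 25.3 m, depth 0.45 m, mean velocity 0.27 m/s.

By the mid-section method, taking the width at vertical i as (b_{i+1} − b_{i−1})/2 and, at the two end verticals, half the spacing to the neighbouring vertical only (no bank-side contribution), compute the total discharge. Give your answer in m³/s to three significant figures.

w_1 = (4.4 − 0.0)/2 = 2.2 m; q_1 = 0.35 × 0.52 × 2.2 = 0.4004 m³/s
w_2 = (15.4 − 0.0)/2 = 7.7 m; q_2 = 0.67 × 1.51 × 7.7 = 7.790 m³/s
w_3 = (17.0 − 4.4)/2 = 6.3 m; q_3 = 0.72 × 1.96 × 6.3 = 8.891 m³/s
w_4 = (25.3 − 15.4)/2 = 4.95 m; q_4 = 0.70 × 1.39 × 4.95 = 4.816 m³/s
w_5 = (25.3 − 17.0)/2 = 4.15 m; q_5 = 0.27 × 0.45 × 4.15 = 0.5042 m³/s
Q = Σ qᵢ = 22.40 m³/s

22.4 m³/s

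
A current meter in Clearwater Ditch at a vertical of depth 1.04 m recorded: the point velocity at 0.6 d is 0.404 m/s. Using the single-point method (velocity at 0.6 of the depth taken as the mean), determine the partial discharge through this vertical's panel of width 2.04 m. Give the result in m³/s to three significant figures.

0.857 m³/s

v̄ = v₀.₆ = 0.404 m/s
q = v̄ × d × w = 0.4040 × 1.04 × 2.04 = 0.8571 m³/s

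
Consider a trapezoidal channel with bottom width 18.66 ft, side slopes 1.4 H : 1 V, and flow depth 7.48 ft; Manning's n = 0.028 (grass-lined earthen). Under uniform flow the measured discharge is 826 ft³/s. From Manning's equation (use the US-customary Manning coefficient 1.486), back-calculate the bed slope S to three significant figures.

0.000612

A = (b + z·y)·y = (18.66 + 1.4×7.48)×7.48 = 217.9 ft²
P = b + 2y√(1+z²) = 18.66 + 2×7.48×√(1+1.4²) = 44.40 ft
R = A/P = 217.9/44.40 = 4.908 ft
S = (Q·n / (1.486·A·R^(2/3)))² = (826×0.028 / (1.486×217.9×2.888))² = 0.0006116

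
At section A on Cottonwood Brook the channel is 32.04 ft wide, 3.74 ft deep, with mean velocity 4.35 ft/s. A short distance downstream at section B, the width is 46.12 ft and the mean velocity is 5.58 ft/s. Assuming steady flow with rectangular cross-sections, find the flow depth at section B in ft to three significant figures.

Q = A₁V₁ = (32.04×3.74) × 4.35 = 521.3 ft³/s
d₂ = Q/(b₂ V₂) = 521.3/(46.12×5.58) = 2.025 ft

2.03 ft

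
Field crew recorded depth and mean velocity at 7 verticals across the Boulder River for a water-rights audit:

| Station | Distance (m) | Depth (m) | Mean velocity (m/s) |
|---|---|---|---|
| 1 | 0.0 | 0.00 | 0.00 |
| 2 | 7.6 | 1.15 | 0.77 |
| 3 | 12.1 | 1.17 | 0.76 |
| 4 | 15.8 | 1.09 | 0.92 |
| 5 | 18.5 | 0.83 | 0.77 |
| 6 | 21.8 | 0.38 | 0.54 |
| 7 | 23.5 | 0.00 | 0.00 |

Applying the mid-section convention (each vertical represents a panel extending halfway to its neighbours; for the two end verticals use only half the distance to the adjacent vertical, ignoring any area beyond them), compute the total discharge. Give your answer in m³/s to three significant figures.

w_2 = (12.1 − 0.0)/2 = 6.05 m; q_2 = 0.77 × 1.15 × 6.05 = 5.357 m³/s
w_3 = (15.8 − 7.6)/2 = 4.1 m; q_3 = 0.76 × 1.17 × 4.1 = 3.646 m³/s
w_4 = (18.5 − 12.1)/2 = 3.2 m; q_4 = 0.92 × 1.09 × 3.2 = 3.209 m³/s
w_5 = (21.8 − 15.8)/2 = 3 m; q_5 = 0.77 × 0.83 × 3 = 1.917 m³/s
w_6 = (23.5 − 18.5)/2 = 2.5 m; q_6 = 0.54 × 0.38 × 2.5 = 0.5130 m³/s
Stations 1, 7 contribute zero (depth or velocity is 0).
Q = Σ qᵢ = 14.64 m³/s

14.6 m³/s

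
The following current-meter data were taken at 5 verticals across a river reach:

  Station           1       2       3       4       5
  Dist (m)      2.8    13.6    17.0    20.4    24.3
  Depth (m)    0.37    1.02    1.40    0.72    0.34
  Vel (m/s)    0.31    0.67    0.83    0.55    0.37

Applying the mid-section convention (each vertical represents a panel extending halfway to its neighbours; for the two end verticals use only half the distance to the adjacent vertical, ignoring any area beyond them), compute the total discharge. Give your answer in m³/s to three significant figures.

w_1 = (13.6 − 2.8)/2 = 5.4 m; q_1 = 0.31 × 0.37 × 5.4 = 0.6194 m³/s
w_2 = (17.0 − 2.8)/2 = 7.1 m; q_2 = 0.67 × 1.02 × 7.1 = 4.852 m³/s
w_3 = (20.4 − 13.6)/2 = 3.4 m; q_3 = 0.83 × 1.40 × 3.4 = 3.951 m³/s
w_4 = (24.3 − 17.0)/2 = 3.65 m; q_4 = 0.55 × 0.72 × 3.65 = 1.445 m³/s
w_5 = (24.3 − 20.4)/2 = 1.95 m; q_5 = 0.37 × 0.34 × 1.95 = 0.2453 m³/s
Q = Σ qᵢ = 11.11 m³/s

11.1 m³/s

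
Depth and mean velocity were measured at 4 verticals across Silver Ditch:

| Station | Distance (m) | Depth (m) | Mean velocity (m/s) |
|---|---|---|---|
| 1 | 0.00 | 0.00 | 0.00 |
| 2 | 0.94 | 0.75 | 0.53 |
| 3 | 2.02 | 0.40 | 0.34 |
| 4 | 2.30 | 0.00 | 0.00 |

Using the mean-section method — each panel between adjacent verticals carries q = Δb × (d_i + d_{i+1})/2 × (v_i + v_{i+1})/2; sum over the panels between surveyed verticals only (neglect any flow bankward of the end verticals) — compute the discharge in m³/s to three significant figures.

0.373 m³/s

Panel 1-2: Δb = 0.94 m, d̄ = (0.00+0.75)/2 = 0.375, v̄ = (0.00+0.53)/2 = 0.265 → q = 0.94×0.375×0.265 = 0.09341 m³/s
Panel 2-3: Δb = 1.08 m, d̄ = (0.75+0.40)/2 = 0.575, v̄ = (0.53+0.34)/2 = 0.435 → q = 1.08×0.575×0.435 = 0.2701 m³/s
Panel 3-4: Δb = 0.28 m, d̄ = (0.40+0.00)/2 = 0.2, v̄ = (0.34+0.00)/2 = 0.17 → q = 0.28×0.2×0.17 = 0.009520 m³/s
Q = Σ q = 0.3731 m³/s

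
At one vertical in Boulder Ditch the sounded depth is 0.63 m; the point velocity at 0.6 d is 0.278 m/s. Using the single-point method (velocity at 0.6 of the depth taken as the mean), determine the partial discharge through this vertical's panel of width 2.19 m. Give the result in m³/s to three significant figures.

v̄ = v₀.₆ = 0.278 m/s
q = v̄ × d × w = 0.2780 × 0.63 × 2.19 = 0.3836 m³/s

0.384 m³/s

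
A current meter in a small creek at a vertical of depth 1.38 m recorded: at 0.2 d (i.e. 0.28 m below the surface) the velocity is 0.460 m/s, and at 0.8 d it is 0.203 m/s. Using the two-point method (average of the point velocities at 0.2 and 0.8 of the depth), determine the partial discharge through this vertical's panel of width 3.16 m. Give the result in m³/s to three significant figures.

v̄ = (0.460 + 0.203) / 2 = 0.3315 m/s
q = v̄ × d × w = 0.3315 × 1.38 × 3.16 = 1.446 m³/s

1.45 m³/s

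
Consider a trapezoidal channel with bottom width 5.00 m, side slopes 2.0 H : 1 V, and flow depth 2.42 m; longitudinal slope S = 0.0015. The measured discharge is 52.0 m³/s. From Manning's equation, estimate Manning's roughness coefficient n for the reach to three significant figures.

0.0233

A = (b + z·y)·y = (5.00 + 2.0×2.42)×2.42 = 23.81 m²
P = b + 2y√(1+z²) = 5.00 + 2×2.42×√(1+2.0²) = 15.82 m
R = A/P = 23.81/15.82 = 1.505 m
n = (1/Q)·A·R^(2/3)·S^(1/2) = (1/52.0) × 23.81 × 1.313 × 0.03873 = 0.02329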